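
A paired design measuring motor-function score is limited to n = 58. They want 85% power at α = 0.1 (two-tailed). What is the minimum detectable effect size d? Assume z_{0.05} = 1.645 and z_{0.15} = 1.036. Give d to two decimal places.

For a single sample (or paired design) of n = 58: d_min = (z_{α/2} + z_β)/√n.
z-sum = 1.645 + 1.036 = 2.681.
d_min = 2.681 / √58 = 2.681 / 7.616 = 0.352.

d_min ≈ 0.35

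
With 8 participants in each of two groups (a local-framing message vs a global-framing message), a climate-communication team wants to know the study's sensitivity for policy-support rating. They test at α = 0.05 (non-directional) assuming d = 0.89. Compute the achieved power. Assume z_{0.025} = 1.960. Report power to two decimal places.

power ≈ 0.43

For two equal groups, power = Φ(d·√(n/2) − z_{α/2}).
d·√(n/2) = 0.89 × √(8/2) = 0.89 × 2.000 = 1.780.
z_β = 1.780 − 1.960 = -0.180.
Power = Φ(-0.180) = 0.429.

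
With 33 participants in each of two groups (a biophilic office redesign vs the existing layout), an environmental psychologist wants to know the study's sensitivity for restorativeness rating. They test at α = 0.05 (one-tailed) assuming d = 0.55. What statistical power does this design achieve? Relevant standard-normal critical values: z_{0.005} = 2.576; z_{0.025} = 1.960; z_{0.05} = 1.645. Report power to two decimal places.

power ≈ 0.72

For two equal groups, power = Φ(d·√(n/2) − z_{α}).
d·√(n/2) = 0.55 × √(33/2) = 0.55 × 4.062 = 2.234.
z_β = 2.234 − 1.645 = 0.589.
Power = Φ(0.589) = 0.722.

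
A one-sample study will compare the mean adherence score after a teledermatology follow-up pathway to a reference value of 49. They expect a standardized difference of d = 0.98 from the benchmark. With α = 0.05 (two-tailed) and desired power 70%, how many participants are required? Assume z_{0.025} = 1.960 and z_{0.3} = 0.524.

For a one-sample test: n = ((z_{α/2} + z_β) / d)².
z_{α/2} + z_β = 1.960 + 0.524 = 2.484.
n = (2.484 / 0.98)² = 2.535² = 6.42.
Round up.

n = 7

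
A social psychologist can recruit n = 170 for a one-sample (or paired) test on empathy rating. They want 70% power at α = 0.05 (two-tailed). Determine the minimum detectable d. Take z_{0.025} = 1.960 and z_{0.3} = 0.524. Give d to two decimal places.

d_min ≈ 0.19

For a single sample (or paired design) of n = 170: d_min = (z_{α/2} + z_β)/√n.
z-sum = 1.960 + 0.524 = 2.484.
d_min = 2.484 / √170 = 2.484 / 13.038 = 0.191.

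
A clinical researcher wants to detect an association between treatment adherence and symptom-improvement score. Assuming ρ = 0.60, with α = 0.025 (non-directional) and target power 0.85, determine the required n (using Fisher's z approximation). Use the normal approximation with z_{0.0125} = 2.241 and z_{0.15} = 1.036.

n = 26

Fisher's z: C = ½·ln((1+r)/(1−r)) = ½·ln(4.0000) = 0.6931.
n = ((z_{α/2} + z_β)/C)² + 3.
(2.241 + 1.036) / 0.6931 = 3.277 / 0.6931 = 4.728.
n = 4.728² + 3 = 22.35 + 3 = 25.4.
Round up.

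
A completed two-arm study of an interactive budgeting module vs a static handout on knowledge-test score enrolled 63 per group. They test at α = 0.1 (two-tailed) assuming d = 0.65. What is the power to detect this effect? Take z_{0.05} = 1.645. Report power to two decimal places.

power ≈ 0.98

For two equal groups, power = Φ(d·√(n/2) − z_{α/2}).
d·√(n/2) = 0.65 × √(63/2) = 0.65 × 5.612 = 3.648.
z_β = 3.648 − 1.645 = 2.003.
Power = Φ(2.003) = 0.977.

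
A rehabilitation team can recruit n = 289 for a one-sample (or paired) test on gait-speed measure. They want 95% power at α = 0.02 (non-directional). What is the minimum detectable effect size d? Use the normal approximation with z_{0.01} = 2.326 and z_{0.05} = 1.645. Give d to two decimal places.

d_min ≈ 0.23

For a single sample (or paired design) of n = 289: d_min = (z_{α/2} + z_β)/√n.
z-sum = 2.326 + 1.645 = 3.971.
d_min = 3.971 / √289 = 3.971 / 17.000 = 0.234.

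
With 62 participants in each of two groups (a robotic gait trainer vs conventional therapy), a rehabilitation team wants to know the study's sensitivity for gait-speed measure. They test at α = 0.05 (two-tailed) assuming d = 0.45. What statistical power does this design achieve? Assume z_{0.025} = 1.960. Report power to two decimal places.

power ≈ 0.71

For two equal groups, power = Φ(d·√(n/2) − z_{α/2}).
d·√(n/2) = 0.45 × √(62/2) = 0.45 × 5.568 = 2.505.
z_β = 2.505 − 1.960 = 0.545.
Power = Φ(0.545) = 0.707.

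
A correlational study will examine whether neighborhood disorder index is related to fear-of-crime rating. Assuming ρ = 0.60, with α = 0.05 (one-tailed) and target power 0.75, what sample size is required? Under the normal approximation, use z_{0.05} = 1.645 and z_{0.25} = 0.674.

Fisher's z: C = ½·ln((1+r)/(1−r)) = ½·ln(4.0000) = 0.6931.
n = ((z_{α} + z_β)/C)² + 3.
(1.645 + 0.674) / 0.6931 = 2.319 / 0.6931 = 3.346.
n = 3.346² + 3 = 11.19 + 3 = 14.2.
Round up.

n = 15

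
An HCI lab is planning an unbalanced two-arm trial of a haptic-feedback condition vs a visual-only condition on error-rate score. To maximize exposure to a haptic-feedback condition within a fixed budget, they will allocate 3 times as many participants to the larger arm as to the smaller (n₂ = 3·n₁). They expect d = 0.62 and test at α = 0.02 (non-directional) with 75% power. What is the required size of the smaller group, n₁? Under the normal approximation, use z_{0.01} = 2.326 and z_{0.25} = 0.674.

n₁ = 32

With allocation ratio k = n₂/n₁ = 3, Var(x̄₁−x̄₂) = σ²(1/n₁ + 1/(k·n₁)) = σ²·(k+1)/(k·n₁).
So n₁ = (1 + 1/k)·((z_{α/2} + z_β)/d)² = 1.333 × (3.000/0.62)².
n₁ = 1.333 × 23.41 = 31.2.
Round up: n₁ = 32, giving n₂ = 3 × 32 = 96.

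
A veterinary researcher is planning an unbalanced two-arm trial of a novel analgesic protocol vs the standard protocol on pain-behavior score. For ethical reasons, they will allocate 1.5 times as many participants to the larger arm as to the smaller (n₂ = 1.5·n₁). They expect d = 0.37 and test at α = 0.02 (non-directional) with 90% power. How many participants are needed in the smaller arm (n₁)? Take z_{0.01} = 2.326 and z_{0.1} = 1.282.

n₁ = 159

With allocation ratio k = n₂/n₁ = 1.5, Var(x̄₁−x̄₂) = σ²(1/n₁ + 1/(k·n₁)) = σ²·(k+1)/(k·n₁).
So n₁ = (1 + 1/k)·((z_{α/2} + z_β)/d)² = 1.667 × (3.608/0.37)².
n₁ = 1.667 × 95.09 = 158.5.
Round up: n₁ = 159, giving n₂ = ⌈1.5 × 159⌉ = ⌈238.5⌉ = 239.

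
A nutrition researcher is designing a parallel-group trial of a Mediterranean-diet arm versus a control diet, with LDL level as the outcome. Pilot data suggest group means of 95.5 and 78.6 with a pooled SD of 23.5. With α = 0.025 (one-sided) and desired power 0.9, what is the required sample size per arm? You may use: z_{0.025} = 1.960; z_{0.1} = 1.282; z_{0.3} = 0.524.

Cohen's d = |M₁ − M₂| / SD_pooled = |95.5 − 78.6| / 23.5 = 16.9 / 23.5 = 0.719.
For two independent groups with equal n: n = 2·((z_{α} + z_β) / d)².
z_{α} + z_β = 1.960 + 1.282 = 3.242.
n = 2 × (3.242 / 0.719)² = 2 × 4.509² = 2 × 20.33 = 40.7.
Round up to the next whole participant.

n = 41 per group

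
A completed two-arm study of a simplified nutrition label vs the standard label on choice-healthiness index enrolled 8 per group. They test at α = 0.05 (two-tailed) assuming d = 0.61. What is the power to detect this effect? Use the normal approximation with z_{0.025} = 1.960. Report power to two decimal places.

For two equal groups, power = Φ(d·√(n/2) − z_{α/2}).
d·√(n/2) = 0.61 × √(8/2) = 0.61 × 2.000 = 1.220.
z_β = 1.220 − 1.960 = -0.740.
Power = Φ(-0.740) = 0.230.

power ≈ 0.23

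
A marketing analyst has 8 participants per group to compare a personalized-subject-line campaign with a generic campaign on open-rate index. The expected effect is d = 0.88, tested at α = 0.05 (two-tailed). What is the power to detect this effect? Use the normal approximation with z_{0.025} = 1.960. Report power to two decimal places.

power ≈ 0.42

For two equal groups, power = Φ(d·√(n/2) − z_{α/2}).
d·√(n/2) = 0.88 × √(8/2) = 0.88 × 2.000 = 1.760.
z_β = 1.760 − 1.960 = -0.200.
Power = Φ(-0.200) = 0.421.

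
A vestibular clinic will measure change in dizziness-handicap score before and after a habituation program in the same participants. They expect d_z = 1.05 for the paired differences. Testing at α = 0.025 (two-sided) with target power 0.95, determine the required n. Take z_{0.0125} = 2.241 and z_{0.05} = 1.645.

For a paired (one-sample on differences) test: n = ((z_{α/2} + z_β) / d)².
z_{α/2} + z_β = 2.241 + 1.645 = 3.886.
n = (3.886 / 1.05)² = 3.701² = 13.70.
Round up.

n = 14 pairs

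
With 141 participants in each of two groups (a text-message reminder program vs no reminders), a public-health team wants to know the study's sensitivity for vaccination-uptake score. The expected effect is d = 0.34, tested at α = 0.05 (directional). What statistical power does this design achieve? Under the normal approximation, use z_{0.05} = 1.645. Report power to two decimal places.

power ≈ 0.89

For two equal groups, power = Φ(d·√(n/2) − z_{α}).
d·√(n/2) = 0.34 × √(141/2) = 0.34 × 8.396 = 2.855.
z_β = 2.855 − 1.645 = 1.210.
Power = Φ(1.210) = 0.887.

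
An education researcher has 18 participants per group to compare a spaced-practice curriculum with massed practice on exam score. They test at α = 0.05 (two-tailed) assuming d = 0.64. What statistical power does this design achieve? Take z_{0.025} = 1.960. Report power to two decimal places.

For two equal groups, power = Φ(d·√(n/2) − z_{α/2}).
d·√(n/2) = 0.64 × √(18/2) = 0.64 × 3.000 = 1.920.
z_β = 1.920 − 1.960 = -0.040.
Power = Φ(-0.040) = 0.484.

power ≈ 0.48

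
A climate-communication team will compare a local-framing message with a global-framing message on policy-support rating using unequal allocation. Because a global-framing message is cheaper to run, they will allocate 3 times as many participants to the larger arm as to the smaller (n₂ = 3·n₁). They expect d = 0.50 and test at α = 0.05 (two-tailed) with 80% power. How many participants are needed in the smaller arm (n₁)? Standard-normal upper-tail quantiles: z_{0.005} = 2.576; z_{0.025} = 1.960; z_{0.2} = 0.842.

n₁ = 42

With allocation ratio k = n₂/n₁ = 3, Var(x̄₁−x̄₂) = σ²(1/n₁ + 1/(k·n₁)) = σ²·(k+1)/(k·n₁).
So n₁ = (1 + 1/k)·((z_{α/2} + z_β)/d)² = 1.333 × (2.802/0.50)².
n₁ = 1.333 × 31.40 = 41.9.
Round up: n₁ = 42, giving n₂ = 3 × 42 = 126.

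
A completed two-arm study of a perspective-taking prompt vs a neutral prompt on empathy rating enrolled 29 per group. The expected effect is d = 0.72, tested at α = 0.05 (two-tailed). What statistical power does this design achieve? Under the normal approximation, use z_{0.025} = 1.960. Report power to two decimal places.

power ≈ 0.78

For two equal groups, power = Φ(d·√(n/2) − z_{α/2}).
d·√(n/2) = 0.72 × √(29/2) = 0.72 × 3.808 = 2.742.
z_β = 2.742 − 1.960 = 0.782.
Power = Φ(0.782) = 0.783.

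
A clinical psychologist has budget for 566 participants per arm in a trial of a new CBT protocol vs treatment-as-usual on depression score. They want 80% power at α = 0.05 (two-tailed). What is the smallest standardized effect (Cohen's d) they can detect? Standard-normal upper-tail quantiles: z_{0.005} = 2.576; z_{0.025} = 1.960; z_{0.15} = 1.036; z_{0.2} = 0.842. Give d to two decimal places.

For two independent groups of n = 566 each: d_min = (z_{α/2} + z_β)·√(2/n).
z-sum = 1.960 + 0.842 = 2.802.
d_min = 2.802 × √(2/566) = 2.802 × 0.0594 = 0.167.

d_min ≈ 0.17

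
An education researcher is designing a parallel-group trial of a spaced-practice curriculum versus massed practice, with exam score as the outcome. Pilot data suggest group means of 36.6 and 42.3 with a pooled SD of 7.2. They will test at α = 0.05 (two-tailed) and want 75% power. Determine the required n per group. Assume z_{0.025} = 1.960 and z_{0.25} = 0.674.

n = 23 per group

Cohen's d = |M₁ − M₂| / SD_pooled = |36.6 − 42.3| / 7.2 = 5.7 / 7.2 = 0.792.
For two independent groups with equal n: n = 2·((z_{α/2} + z_β) / d)².
z_{α/2} + z_β = 1.960 + 0.674 = 2.634.
n = 2 × (2.634 / 0.792)² = 2 × 3.326² = 2 × 11.06 = 22.1.
Round up to the next whole participant.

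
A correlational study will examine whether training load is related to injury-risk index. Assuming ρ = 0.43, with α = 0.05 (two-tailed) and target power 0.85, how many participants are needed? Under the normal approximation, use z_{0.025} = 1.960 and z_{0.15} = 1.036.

n = 46

Fisher's z: C = ½·ln((1+r)/(1−r)) = ½·ln(2.5088) = 0.4599.
n = ((z_{α/2} + z_β)/C)² + 3.
(1.960 + 1.036) / 0.4599 = 2.996 / 0.4599 = 6.514.
n = 6.514² + 3 = 42.44 + 3 = 45.4.
Round up.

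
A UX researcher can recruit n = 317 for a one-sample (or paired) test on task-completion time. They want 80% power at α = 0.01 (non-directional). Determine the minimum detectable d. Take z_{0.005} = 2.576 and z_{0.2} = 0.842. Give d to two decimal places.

For a single sample (or paired design) of n = 317: d_min = (z_{α/2} + z_β)/√n.
z-sum = 2.576 + 0.842 = 3.418.
d_min = 3.418 / √317 = 3.418 / 17.804 = 0.192.

d_min ≈ 0.19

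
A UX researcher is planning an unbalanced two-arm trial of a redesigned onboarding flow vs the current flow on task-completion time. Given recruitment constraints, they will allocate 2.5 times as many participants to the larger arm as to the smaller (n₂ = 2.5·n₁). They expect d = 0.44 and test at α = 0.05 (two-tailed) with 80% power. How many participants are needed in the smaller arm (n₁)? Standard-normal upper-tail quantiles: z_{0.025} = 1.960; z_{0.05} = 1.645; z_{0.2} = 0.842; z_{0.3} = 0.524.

With allocation ratio k = n₂/n₁ = 2.5, Var(x̄₁−x̄₂) = σ²(1/n₁ + 1/(k·n₁)) = σ²·(k+1)/(k·n₁).
So n₁ = (1 + 1/k)·((z_{α/2} + z_β)/d)² = 1.400 × (2.802/0.44)².
n₁ = 1.400 × 40.55 = 56.8.
Round up: n₁ = 57, giving n₂ = ⌈2.5 × 57⌉ = ⌈142.5⌉ = 143.

n₁ = 57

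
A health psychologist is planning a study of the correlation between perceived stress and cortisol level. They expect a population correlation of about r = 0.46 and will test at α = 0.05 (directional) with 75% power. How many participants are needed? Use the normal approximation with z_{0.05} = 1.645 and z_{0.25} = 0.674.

n = 25

Fisher's z: C = ½·ln((1+r)/(1−r)) = ½·ln(2.7037) = 0.4973.
n = ((z_{α} + z_β)/C)² + 3.
(1.645 + 0.674) / 0.4973 = 2.319 / 0.4973 = 4.663.
n = 4.663² + 3 = 21.75 + 3 = 24.7.
Round up.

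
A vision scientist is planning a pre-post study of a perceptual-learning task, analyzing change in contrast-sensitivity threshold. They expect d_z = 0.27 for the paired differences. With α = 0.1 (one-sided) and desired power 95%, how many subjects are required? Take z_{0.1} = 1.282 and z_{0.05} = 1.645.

n = 118 pairs

For a paired (one-sample on differences) test: n = ((z_{α} + z_β) / d)².
z_{α} + z_β = 1.282 + 1.645 = 2.927.
n = (2.927 / 0.27)² = 10.841² = 117.52.
Round up.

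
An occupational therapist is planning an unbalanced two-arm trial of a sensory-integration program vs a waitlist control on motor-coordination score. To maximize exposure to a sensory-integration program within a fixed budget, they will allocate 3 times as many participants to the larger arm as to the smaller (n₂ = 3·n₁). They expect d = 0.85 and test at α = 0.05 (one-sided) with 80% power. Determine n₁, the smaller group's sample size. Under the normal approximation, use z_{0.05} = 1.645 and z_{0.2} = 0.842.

With allocation ratio k = n₂/n₁ = 3, Var(x̄₁−x̄₂) = σ²(1/n₁ + 1/(k·n₁)) = σ²·(k+1)/(k·n₁).
So n₁ = (1 + 1/k)·((z_{α} + z_β)/d)² = 1.333 × (2.487/0.85)².
n₁ = 1.333 × 8.56 = 11.4.
Round up: n₁ = 12, giving n₂ = 3 × 12 = 36.

n₁ = 12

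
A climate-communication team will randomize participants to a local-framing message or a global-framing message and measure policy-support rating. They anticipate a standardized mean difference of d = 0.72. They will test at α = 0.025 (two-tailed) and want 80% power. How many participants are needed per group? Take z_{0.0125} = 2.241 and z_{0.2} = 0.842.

n = 37 per group

For two independent groups with equal n: n = 2·((z_{α/2} + z_β) / d)².
z_{α/2} + z_β = 2.241 + 0.842 = 3.083.
n = 2 × (3.083 / 0.72)² = 2 × 4.282² = 2 × 18.34 = 36.7.
Round up to the next whole participant.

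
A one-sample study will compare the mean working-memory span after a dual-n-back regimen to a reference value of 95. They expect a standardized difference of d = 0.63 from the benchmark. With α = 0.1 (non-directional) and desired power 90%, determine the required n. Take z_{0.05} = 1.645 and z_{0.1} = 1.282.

For a one-sample test: n = ((z_{α/2} + z_β) / d)².
z_{α/2} + z_β = 1.645 + 1.282 = 2.927.
n = (2.927 / 0.63)² = 4.646² = 21.59.
Round up.

n = 22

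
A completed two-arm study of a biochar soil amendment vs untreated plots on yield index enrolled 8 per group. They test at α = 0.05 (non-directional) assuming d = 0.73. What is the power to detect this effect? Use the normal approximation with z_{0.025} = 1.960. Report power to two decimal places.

power ≈ 0.31

For two equal groups, power = Φ(d·√(n/2) − z_{α/2}).
d·√(n/2) = 0.73 × √(8/2) = 0.73 × 2.000 = 1.460.
z_β = 1.460 − 1.960 = -0.500.
Power = Φ(-0.500) = 0.309.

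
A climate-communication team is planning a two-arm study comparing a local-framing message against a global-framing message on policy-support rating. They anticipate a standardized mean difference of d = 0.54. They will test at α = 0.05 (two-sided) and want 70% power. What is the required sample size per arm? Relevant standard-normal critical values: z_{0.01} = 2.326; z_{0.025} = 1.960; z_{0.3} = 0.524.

For two independent groups with equal n: n = 2·((z_{α/2} + z_β) / d)².
z_{α/2} + z_β = 1.960 + 0.524 = 2.484.
n = 2 × (2.484 / 0.54)² = 2 × 4.600² = 2 × 21.16 = 42.3.
Round up to the next whole participant.

n = 43 per group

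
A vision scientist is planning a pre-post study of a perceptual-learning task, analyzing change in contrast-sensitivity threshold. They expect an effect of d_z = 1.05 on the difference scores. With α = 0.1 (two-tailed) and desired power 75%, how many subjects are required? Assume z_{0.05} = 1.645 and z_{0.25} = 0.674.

For a paired (one-sample on differences) test: n = ((z_{α/2} + z_β) / d)².
z_{α/2} + z_β = 1.645 + 0.674 = 2.319.
n = (2.319 / 1.05)² = 2.209² = 4.88.
Round up.

n = 5 pairs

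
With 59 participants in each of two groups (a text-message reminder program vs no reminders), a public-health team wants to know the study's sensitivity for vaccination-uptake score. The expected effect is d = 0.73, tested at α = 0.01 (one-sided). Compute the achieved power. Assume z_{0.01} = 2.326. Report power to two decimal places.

power ≈ 0.95

For two equal groups, power = Φ(d·√(n/2) − z_{α}).
d·√(n/2) = 0.73 × √(59/2) = 0.73 × 5.431 = 3.965.
z_β = 3.965 − 2.326 = 1.639.
Power = Φ(1.639) = 0.949.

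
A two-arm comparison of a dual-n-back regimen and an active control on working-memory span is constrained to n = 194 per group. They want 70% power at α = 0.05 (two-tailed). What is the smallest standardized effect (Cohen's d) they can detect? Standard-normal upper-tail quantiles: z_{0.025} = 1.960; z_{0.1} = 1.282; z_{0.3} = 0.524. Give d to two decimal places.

d_min ≈ 0.25

For two independent groups of n = 194 each: d_min = (z_{α/2} + z_β)·√(2/n).
z-sum = 1.960 + 0.524 = 2.484.
d_min = 2.484 × √(2/194) = 2.484 × 0.1015 = 0.252.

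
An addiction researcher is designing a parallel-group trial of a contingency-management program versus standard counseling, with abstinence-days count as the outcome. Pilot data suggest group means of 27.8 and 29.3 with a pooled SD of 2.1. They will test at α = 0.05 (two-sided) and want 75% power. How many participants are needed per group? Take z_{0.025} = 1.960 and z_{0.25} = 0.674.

n = 28 per group

Cohen's d = |M₁ − M₂| / SD_pooled = |27.8 − 29.3| / 2.1 = 1.5 / 2.1 = 0.714.
For two independent groups with equal n: n = 2·((z_{α/2} + z_β) / d)².
z_{α/2} + z_β = 1.960 + 0.674 = 2.634.
n = 2 × (2.634 / 0.714)² = 2 × 3.689² = 2 × 13.61 = 27.2.
Round up to the next whole participant.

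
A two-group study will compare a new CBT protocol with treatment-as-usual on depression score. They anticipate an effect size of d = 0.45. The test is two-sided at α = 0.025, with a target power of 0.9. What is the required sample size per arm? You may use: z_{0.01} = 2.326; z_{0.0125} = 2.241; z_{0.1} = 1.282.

n = 123 per group

For two independent groups with equal n: n = 2·((z_{α/2} + z_β) / d)².
z_{α/2} + z_β = 2.241 + 1.282 = 3.523.
n = 2 × (3.523 / 0.45)² = 2 × 7.829² = 2 × 61.29 = 122.6.
Round up to the next whole participant.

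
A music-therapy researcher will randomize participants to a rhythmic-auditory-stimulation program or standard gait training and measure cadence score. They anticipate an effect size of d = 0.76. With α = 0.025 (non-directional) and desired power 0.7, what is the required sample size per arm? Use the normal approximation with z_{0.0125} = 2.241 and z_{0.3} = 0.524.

n = 27 per group

For two independent groups with equal n: n = 2·((z_{α/2} + z_β) / d)².
z_{α/2} + z_β = 2.241 + 0.524 = 2.765.
n = 2 × (2.765 / 0.76)² = 2 × 3.638² = 2 × 13.24 = 26.5.
Round up to the next whole participant.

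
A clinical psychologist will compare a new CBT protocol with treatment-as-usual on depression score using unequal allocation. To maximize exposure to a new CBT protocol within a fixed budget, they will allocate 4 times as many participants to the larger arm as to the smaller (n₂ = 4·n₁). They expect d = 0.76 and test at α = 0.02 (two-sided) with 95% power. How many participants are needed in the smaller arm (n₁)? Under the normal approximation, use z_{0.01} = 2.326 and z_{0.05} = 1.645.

n₁ = 35

With allocation ratio k = n₂/n₁ = 4, Var(x̄₁−x̄₂) = σ²(1/n₁ + 1/(k·n₁)) = σ²·(k+1)/(k·n₁).
So n₁ = (1 + 1/k)·((z_{α/2} + z_β)/d)² = 1.250 × (3.971/0.76)².
n₁ = 1.250 × 27.30 = 34.1.
Round up: n₁ = 35, giving n₂ = 4 × 35 = 140.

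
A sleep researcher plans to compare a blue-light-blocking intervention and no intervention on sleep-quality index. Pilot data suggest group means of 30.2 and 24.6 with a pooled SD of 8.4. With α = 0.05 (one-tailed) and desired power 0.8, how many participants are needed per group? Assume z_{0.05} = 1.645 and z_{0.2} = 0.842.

Cohen's d = |M₁ − M₂| / SD_pooled = |30.2 − 24.6| / 8.4 = 5.6 / 8.4 = 0.667.
For two independent groups with equal n: n = 2·((z_{α} + z_β) / d)².
z_{α} + z_β = 1.645 + 0.842 = 2.487.
n = 2 × (2.487 / 0.667)² = 2 × 3.729² = 2 × 13.90 = 27.8.
Round up to the next whole participant.

n = 28 per group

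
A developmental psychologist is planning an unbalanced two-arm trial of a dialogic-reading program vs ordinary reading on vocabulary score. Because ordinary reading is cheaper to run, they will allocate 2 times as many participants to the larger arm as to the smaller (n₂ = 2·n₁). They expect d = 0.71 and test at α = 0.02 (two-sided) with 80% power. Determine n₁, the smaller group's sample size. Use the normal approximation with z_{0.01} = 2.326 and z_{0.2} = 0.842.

n₁ = 30

With allocation ratio k = n₂/n₁ = 2, Var(x̄₁−x̄₂) = σ²(1/n₁ + 1/(k·n₁)) = σ²·(k+1)/(k·n₁).
So n₁ = (1 + 1/k)·((z_{α/2} + z_β)/d)² = 1.500 × (3.168/0.71)².
n₁ = 1.500 × 19.91 = 29.9.
Round up: n₁ = 30, giving n₂ = 2 × 30 = 60.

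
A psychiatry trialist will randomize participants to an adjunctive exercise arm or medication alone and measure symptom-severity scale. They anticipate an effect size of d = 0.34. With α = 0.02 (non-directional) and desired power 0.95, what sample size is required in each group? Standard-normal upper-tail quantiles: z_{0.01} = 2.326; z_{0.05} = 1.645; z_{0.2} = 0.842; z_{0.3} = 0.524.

n = 273 per group

For two independent groups with equal n: n = 2·((z_{α/2} + z_β) / d)².
z_{α/2} + z_β = 2.326 + 1.645 = 3.971.
n = 2 × (3.971 / 0.34)² = 2 × 11.679² = 2 × 136.41 = 272.8.
Round up to the next whole participant.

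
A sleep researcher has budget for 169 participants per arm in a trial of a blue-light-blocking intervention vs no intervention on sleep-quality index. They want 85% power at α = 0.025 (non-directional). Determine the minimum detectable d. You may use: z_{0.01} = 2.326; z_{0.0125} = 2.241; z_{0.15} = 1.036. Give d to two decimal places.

d_min ≈ 0.36

For two independent groups of n = 169 each: d_min = (z_{α/2} + z_β)·√(2/n).
z-sum = 2.241 + 1.036 = 3.277.
d_min = 3.277 × √(2/169) = 3.277 × 0.1088 = 0.356.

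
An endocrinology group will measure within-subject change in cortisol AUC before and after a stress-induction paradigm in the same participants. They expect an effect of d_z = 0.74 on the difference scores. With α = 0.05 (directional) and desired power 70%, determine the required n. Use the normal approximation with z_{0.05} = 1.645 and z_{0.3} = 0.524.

For a paired (one-sample on differences) test: n = ((z_{α} + z_β) / d)².
z_{α} + z_β = 1.645 + 0.524 = 2.169.
n = (2.169 / 0.74)² = 2.931² = 8.59.
Round up.

n = 9 pairs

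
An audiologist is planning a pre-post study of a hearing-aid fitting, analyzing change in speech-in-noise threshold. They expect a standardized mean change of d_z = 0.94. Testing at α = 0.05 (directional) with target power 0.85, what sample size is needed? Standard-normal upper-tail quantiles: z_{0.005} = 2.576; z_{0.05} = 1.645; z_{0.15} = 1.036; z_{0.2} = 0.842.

n = 9 pairs

For a paired (one-sample on differences) test: n = ((z_{α} + z_β) / d)².
z_{α} + z_β = 1.645 + 1.036 = 2.681.
n = (2.681 / 0.94)² = 2.852² = 8.13.
Round up.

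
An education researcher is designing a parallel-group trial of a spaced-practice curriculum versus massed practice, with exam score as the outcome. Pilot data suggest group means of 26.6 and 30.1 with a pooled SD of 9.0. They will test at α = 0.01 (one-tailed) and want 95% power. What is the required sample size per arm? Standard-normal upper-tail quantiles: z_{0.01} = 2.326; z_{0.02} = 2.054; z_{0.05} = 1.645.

n = 209 per group

Cohen's d = |M₁ − M₂| / SD_pooled = |26.6 − 30.1| / 9.0 = 3.5 / 9.0 = 0.389.
For two independent groups with equal n: n = 2·((z_{α} + z_β) / d)².
z_{α} + z_β = 2.326 + 1.645 = 3.971.
n = 2 × (3.971 / 0.389)² = 2 × 10.208² = 2 × 104.21 = 208.4.
Round up to the next whole participant.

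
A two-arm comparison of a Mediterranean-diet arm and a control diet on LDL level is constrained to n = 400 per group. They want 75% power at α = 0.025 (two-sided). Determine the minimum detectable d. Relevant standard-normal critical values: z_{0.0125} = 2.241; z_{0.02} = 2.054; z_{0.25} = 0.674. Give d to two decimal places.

For two independent groups of n = 400 each: d_min = (z_{α/2} + z_β)·√(2/n).
z-sum = 2.241 + 0.674 = 2.915.
d_min = 2.915 × √(2/400) = 2.915 × 0.0707 = 0.206.

d_min ≈ 0.21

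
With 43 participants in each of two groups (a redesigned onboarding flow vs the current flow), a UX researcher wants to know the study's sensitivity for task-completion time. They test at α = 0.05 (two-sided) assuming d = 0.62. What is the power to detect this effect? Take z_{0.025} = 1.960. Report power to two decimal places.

power ≈ 0.82

For two equal groups, power = Φ(d·√(n/2) − z_{α/2}).
d·√(n/2) = 0.62 × √(43/2) = 0.62 × 4.637 = 2.875.
z_β = 2.875 − 1.960 = 0.915.
Power = Φ(0.915) = 0.820.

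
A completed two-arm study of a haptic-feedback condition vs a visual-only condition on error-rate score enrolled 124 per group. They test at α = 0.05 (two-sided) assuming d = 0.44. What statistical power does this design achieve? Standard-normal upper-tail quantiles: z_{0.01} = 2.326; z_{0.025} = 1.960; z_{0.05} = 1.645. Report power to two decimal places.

power ≈ 0.93

For two equal groups, power = Φ(d·√(n/2) − z_{α/2}).
d·√(n/2) = 0.44 × √(124/2) = 0.44 × 7.874 = 3.465.
z_β = 3.465 − 1.960 = 1.505.
Power = Φ(1.505) = 0.934.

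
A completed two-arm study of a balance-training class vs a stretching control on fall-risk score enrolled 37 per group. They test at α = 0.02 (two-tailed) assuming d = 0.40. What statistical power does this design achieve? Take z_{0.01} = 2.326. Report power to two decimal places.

power ≈ 0.27

For two equal groups, power = Φ(d·√(n/2) − z_{α/2}).
d·√(n/2) = 0.40 × √(37/2) = 0.40 × 4.301 = 1.720.
z_β = 1.720 − 2.326 = -0.606.
Power = Φ(-0.606) = 0.272.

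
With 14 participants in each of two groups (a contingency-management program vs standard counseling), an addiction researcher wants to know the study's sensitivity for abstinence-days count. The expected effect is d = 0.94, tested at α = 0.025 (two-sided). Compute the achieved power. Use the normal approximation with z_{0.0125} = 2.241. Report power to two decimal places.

power ≈ 0.60

For two equal groups, power = Φ(d·√(n/2) − z_{α/2}).
d·√(n/2) = 0.94 × √(14/2) = 0.94 × 2.646 = 2.487.
z_β = 2.487 − 2.241 = 0.246.
Power = Φ(0.246) = 0.597.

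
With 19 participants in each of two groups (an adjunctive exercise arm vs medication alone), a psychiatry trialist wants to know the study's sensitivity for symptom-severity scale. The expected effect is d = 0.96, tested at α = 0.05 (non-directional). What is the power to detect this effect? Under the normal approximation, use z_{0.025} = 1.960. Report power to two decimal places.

For two equal groups, power = Φ(d·√(n/2) − z_{α/2}).
d·√(n/2) = 0.96 × √(19/2) = 0.96 × 3.082 = 2.959.
z_β = 2.959 − 1.960 = 0.999.
Power = Φ(0.999) = 0.841.

power ≈ 0.84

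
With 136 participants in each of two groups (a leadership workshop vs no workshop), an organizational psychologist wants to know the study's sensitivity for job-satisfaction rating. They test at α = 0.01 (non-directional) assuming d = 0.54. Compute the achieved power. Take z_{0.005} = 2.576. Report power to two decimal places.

power ≈ 0.97

For two equal groups, power = Φ(d·√(n/2) − z_{α/2}).
d·√(n/2) = 0.54 × √(136/2) = 0.54 × 8.246 = 4.453.
z_β = 4.453 − 2.576 = 1.877.
Power = Φ(1.877) = 0.970.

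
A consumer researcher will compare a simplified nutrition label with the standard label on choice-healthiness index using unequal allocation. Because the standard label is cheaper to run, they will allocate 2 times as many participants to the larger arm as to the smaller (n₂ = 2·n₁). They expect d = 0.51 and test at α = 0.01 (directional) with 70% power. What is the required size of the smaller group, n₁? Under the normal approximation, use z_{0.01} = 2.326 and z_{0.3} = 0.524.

With allocation ratio k = n₂/n₁ = 2, Var(x̄₁−x̄₂) = σ²(1/n₁ + 1/(k·n₁)) = σ²·(k+1)/(k·n₁).
So n₁ = (1 + 1/k)·((z_{α} + z_β)/d)² = 1.500 × (2.850/0.51)².
n₁ = 1.500 × 31.23 = 46.8.
Round up: n₁ = 47, giving n₂ = 2 × 47 = 94.

n₁ = 47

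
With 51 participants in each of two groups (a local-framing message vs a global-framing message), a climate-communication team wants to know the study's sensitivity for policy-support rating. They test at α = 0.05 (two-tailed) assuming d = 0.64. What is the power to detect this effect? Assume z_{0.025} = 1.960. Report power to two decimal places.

power ≈ 0.90

For two equal groups, power = Φ(d·√(n/2) − z_{α/2}).
d·√(n/2) = 0.64 × √(51/2) = 0.64 × 5.050 = 3.232.
z_β = 3.232 − 1.960 = 1.272.
Power = Φ(1.272) = 0.898.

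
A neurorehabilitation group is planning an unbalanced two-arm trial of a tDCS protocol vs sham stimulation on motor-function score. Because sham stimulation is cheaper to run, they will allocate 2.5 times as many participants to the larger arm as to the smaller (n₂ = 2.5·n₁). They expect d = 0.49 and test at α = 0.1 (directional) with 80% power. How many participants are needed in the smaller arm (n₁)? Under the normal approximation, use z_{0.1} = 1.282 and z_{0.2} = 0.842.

With allocation ratio k = n₂/n₁ = 2.5, Var(x̄₁−x̄₂) = σ²(1/n₁ + 1/(k·n₁)) = σ²·(k+1)/(k·n₁).
So n₁ = (1 + 1/k)·((z_{α} + z_β)/d)² = 1.400 × (2.124/0.49)².
n₁ = 1.400 × 18.79 = 26.3.
Round up: n₁ = 27, giving n₂ = ⌈2.5 × 27⌉ = ⌈67.5⌉ = 68.

n₁ = 27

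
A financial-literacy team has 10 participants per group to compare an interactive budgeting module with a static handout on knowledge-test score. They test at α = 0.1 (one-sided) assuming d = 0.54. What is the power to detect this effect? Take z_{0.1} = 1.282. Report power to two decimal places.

For two equal groups, power = Φ(d·√(n/2) − z_{α}).
d·√(n/2) = 0.54 × √(10/2) = 0.54 × 2.236 = 1.207.
z_β = 1.207 − 1.282 = -0.075.
Power = Φ(-0.075) = 0.470.

power ≈ 0.47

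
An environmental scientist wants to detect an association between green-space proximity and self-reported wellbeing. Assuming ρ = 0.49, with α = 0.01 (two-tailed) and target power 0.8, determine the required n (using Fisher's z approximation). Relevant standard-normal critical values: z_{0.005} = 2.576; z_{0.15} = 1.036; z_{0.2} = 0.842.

Fisher's z: C = ½·ln((1+r)/(1−r)) = ½·ln(2.9216) = 0.5361.
n = ((z_{α/2} + z_β)/C)² + 3.
(2.576 + 0.842) / 0.5361 = 3.418 / 0.5361 = 6.376.
n = 6.376² + 3 = 40.65 + 3 = 43.6.
Round up.

n = 44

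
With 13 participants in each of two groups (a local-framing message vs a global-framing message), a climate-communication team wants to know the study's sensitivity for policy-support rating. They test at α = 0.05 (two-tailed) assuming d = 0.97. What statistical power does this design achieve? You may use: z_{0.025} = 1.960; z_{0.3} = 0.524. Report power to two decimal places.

power ≈ 0.70

For two equal groups, power = Φ(d·√(n/2) − z_{α/2}).
d·√(n/2) = 0.97 × √(13/2) = 0.97 × 2.550 = 2.473.
z_β = 2.473 − 1.960 = 0.513.
Power = Φ(0.513) = 0.696.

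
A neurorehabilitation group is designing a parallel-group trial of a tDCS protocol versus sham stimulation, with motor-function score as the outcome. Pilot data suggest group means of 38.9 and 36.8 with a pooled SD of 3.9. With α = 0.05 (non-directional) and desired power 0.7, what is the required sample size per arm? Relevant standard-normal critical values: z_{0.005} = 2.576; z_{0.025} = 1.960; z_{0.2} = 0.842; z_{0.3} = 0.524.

Cohen's d = |M₁ − M₂| / SD_pooled = |38.9 − 36.8| / 3.9 = 2.1 / 3.9 = 0.538.
For two independent groups with equal n: n = 2·((z_{α/2} + z_β) / d)².
z_{α/2} + z_β = 1.960 + 0.524 = 2.484.
n = 2 × (2.484 / 0.538)² = 2 × 4.617² = 2 × 21.32 = 42.6.
Round up to the next whole participant.

n = 43 per group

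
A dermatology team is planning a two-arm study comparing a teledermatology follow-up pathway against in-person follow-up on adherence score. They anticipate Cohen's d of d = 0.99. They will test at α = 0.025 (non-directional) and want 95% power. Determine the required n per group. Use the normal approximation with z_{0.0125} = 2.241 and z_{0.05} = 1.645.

n = 31 per group

For two independent groups with equal n: n = 2·((z_{α/2} + z_β) / d)².
z_{α/2} + z_β = 2.241 + 1.645 = 3.886.
n = 2 × (3.886 / 0.99)² = 2 × 3.925² = 2 × 15.41 = 30.8.
Round up to the next whole participant.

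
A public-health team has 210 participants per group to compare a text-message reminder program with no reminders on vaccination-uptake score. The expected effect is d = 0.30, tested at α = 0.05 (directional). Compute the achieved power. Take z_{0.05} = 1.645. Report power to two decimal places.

power ≈ 0.92

For two equal groups, power = Φ(d·√(n/2) − z_{α}).
d·√(n/2) = 0.30 × √(210/2) = 0.30 × 10.247 = 3.074.
z_β = 3.074 − 1.645 = 1.429.
Power = Φ(1.429) = 0.924.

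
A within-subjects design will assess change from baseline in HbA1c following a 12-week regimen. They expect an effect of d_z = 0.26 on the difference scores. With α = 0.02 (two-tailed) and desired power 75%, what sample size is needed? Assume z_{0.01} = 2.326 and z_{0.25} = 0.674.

For a paired (one-sample on differences) test: n = ((z_{α/2} + z_β) / d)².
z_{α/2} + z_β = 2.326 + 0.674 = 3.000.
n = (3.000 / 0.26)² = 11.538² = 133.14.
Round up.

n = 134 pairs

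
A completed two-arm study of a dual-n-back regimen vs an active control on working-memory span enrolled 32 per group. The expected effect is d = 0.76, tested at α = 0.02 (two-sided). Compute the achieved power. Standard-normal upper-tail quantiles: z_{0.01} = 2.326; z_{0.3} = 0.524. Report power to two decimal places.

For two equal groups, power = Φ(d·√(n/2) − z_{α/2}).
d·√(n/2) = 0.76 × √(32/2) = 0.76 × 4.000 = 3.040.
z_β = 3.040 − 2.326 = 0.714.
Power = Φ(0.714) = 0.762.

power ≈ 0.76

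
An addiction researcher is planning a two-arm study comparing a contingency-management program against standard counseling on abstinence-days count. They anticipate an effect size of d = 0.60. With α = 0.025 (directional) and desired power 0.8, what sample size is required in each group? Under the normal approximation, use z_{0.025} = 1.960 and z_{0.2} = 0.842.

For two independent groups with equal n: n = 2·((z_{α} + z_β) / d)².
z_{α} + z_β = 1.960 + 0.842 = 2.802.
n = 2 × (2.802 / 0.60)² = 2 × 4.670² = 2 × 21.81 = 43.6.
Round up to the next whole participant.

n = 44 per group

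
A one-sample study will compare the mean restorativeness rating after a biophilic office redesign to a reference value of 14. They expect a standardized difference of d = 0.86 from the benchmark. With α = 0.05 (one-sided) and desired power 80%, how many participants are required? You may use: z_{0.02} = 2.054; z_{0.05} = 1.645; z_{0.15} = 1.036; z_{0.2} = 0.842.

n = 9

For a one-sample test: n = ((z_{α} + z_β) / d)².
z_{α} + z_β = 1.645 + 0.842 = 2.487.
n = (2.487 / 0.86)² = 2.892² = 8.36.
Round up.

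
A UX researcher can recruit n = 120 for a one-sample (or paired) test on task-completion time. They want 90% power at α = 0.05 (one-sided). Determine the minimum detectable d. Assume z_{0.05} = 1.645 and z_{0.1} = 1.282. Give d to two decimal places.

d_min ≈ 0.27

For a single sample (or paired design) of n = 120: d_min = (z_{α} + z_β)/√n.
z-sum = 1.645 + 1.282 = 2.927.
d_min = 2.927 / √120 = 2.927 / 10.954 = 0.267.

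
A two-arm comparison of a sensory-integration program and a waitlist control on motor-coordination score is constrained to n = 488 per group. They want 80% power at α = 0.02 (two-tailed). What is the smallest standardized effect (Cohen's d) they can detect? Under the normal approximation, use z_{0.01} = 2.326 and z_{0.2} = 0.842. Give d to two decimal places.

For two independent groups of n = 488 each: d_min = (z_{α/2} + z_β)·√(2/n).
z-sum = 2.326 + 0.842 = 3.168.
d_min = 3.168 × √(2/488) = 3.168 × 0.0640 = 0.203.

d_min ≈ 0.20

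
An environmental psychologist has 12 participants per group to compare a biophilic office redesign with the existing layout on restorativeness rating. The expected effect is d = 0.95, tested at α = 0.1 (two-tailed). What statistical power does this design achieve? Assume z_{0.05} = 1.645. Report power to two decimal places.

power ≈ 0.75

For two equal groups, power = Φ(d·√(n/2) − z_{α/2}).
d·√(n/2) = 0.95 × √(12/2) = 0.95 × 2.449 = 2.327.
z_β = 2.327 − 1.645 = 0.682.
Power = Φ(0.682) = 0.752.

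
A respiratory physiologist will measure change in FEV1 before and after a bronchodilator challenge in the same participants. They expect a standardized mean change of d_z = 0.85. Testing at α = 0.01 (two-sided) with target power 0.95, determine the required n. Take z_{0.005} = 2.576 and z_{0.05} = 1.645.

For a paired (one-sample on differences) test: n = ((z_{α/2} + z_β) / d)².
z_{α/2} + z_β = 2.576 + 1.645 = 4.221.
n = (4.221 / 0.85)² = 4.966² = 24.66.
Round up.

n = 25 pairs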